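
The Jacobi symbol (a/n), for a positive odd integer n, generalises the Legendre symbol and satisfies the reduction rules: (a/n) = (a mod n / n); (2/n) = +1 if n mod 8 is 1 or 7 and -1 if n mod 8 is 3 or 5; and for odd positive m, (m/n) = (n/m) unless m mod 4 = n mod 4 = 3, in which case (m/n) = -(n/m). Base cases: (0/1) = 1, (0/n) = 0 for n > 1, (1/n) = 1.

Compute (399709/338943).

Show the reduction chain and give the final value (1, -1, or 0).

1

(399709/338943): 399709 mod 338943 = 60766, so (399709/338943) = (60766/338943)
factor out 2^1: 60766 = 2^1·30383; with 338943 mod 8 = 7, (2/338943) = +1; sign now +1; continue with (30383/338943)
flip (30383/338943) -> (338943/30383): both odd, 30383 mod 4 = 3, 338943 mod 4 = 3, so the flip contributes -1; sign now -1
(338943/30383): 338943 mod 30383 = 4730, so (338943/30383) = (4730/30383)
factor out 2^1: 4730 = 2^1·2365; with 30383 mod 8 = 7, (2/30383) = +1; sign now -1; continue with (2365/30383)
flip (2365/30383) -> (30383/2365): both odd, 2365 mod 4 = 1, 30383 mod 4 = 3, so the flip contributes +1; sign now -1
(30383/2365): 30383 mod 2365 = 2003, so (30383/2365) = (2003/2365)
flip (2003/2365) -> (2365/2003): both odd, 2003 mod 4 = 3, 2365 mod 4 = 1, so the flip contributes +1; sign now -1
(2365/2003): 2365 mod 2003 = 362, so (2365/2003) = (362/2003)
factor out 2^1: 362 = 2^1·181; with 2003 mod 8 = 3, (2/2003) = -1; sign now +1; continue with (181/2003)
flip (181/2003) -> (2003/181): both odd, 181 mod 4 = 1, 2003 mod 4 = 3, so the flip contributes +1; sign now +1
(2003/181): 2003 mod 181 = 12, so (2003/181) = (12/181)
factor out 2^2: 12 = 2^2·3; with 181 mod 8 = 5, (2/181) = -1; sign now +1; continue with (3/181)
flip (3/181) -> (181/3): both odd, 3 mod 4 = 3, 181 mod 4 = 1, so the flip contributes +1; sign now +1
(181/3): 181 mod 3 = 1, so (181/3) = (1/3)
reached (1/3) = 1, so the symbol is +1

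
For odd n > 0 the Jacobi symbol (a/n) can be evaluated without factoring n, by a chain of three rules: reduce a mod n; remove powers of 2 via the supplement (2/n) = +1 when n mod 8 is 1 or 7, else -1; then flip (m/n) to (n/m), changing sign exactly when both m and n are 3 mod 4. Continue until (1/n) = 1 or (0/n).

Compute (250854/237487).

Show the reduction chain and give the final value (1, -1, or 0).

-1

(250854/237487) = (13367/237487)   [reduce mod 237487]
reciprocity: (13367/237487) = -1·(237487/13367) since 13367 mod 4 = 3, 237487 mod 4 = 3; sign now -1
(237487/13367) = (10248/13367)   [reduce mod 13367]
10248 = 2^3·1281; (2/13367) = +1 since 13367 mod 8 = 7, so (10248/13367) = (+1)^3·(1281/13367); sign now -1
reciprocity: (1281/13367) = +1·(13367/1281) since 1281 mod 4 = 1, 13367 mod 4 = 3; sign now -1
(13367/1281) = (557/1281)   [reduce mod 1281]
reciprocity: (557/1281) = +1·(1281/557) since 557 mod 4 = 1, 1281 mod 4 = 1; sign now -1
(1281/557) = (167/557)   [reduce mod 557]
reciprocity: (167/557) = +1·(557/167) since 167 mod 4 = 3, 557 mod 4 = 1; sign now -1
(557/167) = (56/167)   [reduce mod 167]
56 = 2^3·7; (2/167) = +1 since 167 mod 8 = 7, so (56/167) = (+1)^3·(7/167); sign now -1
reciprocity: (7/167) = -1·(167/7) since 7 mod 4 = 3, 167 mod 4 = 3; sign now +1
(167/7) = (6/7)   [reduce mod 7]
6 = 2^1·3; (2/7) = +1 since 7 mod 8 = 7, so (6/7) = (+1)^1·(3/7); sign now +1
reciprocity: (3/7) = -1·(7/3) since 3 mod 4 = 3, 7 mod 4 = 3; sign now -1
(7/3) = (1/3)   [reduce mod 3]
(1/3) = 1; final value = sign = -1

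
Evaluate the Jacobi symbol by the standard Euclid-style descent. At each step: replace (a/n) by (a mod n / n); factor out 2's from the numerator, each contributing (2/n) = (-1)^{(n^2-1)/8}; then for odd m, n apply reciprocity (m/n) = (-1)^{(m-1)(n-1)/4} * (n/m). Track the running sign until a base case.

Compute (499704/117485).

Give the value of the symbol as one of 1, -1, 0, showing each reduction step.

1

(499704/117485): 499704 mod 117485 = 29764, so (499704/117485) = (29764/117485)
factor out 2^2: 29764 = 2^2·7441; with 117485 mod 8 = 5, (2/117485) = -1; sign now +1; continue with (7441/117485)
flip (7441/117485) -> (117485/7441): both odd, 7441 mod 4 = 1, 117485 mod 4 = 1, so the flip contributes +1; sign now +1
(117485/7441): 117485 mod 7441 = 5870, so (117485/7441) = (5870/7441)
factor out 2^1: 5870 = 2^1·2935; with 7441 mod 8 = 1, (2/7441) = +1; sign now +1; continue with (2935/7441)
flip (2935/7441) -> (7441/2935): both odd, 2935 mod 4 = 3, 7441 mod 4 = 1, so the flip contributes +1; sign now +1
(7441/2935): 7441 mod 2935 = 1571, so (7441/2935) = (1571/2935)
flip (1571/2935) -> (2935/1571): both odd, 1571 mod 4 = 3, 2935 mod 4 = 3, so the flip contributes -1; sign now -1
(2935/1571): 2935 mod 1571 = 1364, so (2935/1571) = (1364/1571)
factor out 2^2: 1364 = 2^2·341; with 1571 mod 8 = 3, (2/1571) = -1; sign now -1; continue with (341/1571)
flip (341/1571) -> (1571/341): both odd, 341 mod 4 = 1, 1571 mod 4 = 3, so the flip contributes +1; sign now -1
(1571/341): 1571 mod 341 = 207, so (1571/341) = (207/341)
flip (207/341) -> (341/207): both odd, 207 mod 4 = 3, 341 mod 4 = 1, so the flip contributes +1; sign now -1
(341/207): 341 mod 207 = 134, so (341/207) = (134/207)
factor out 2^1: 134 = 2^1·67; with 207 mod 8 = 7, (2/207) = +1; sign now -1; continue with (67/207)
flip (67/207) -> (207/67): both odd, 67 mod 4 = 3, 207 mod 4 = 3, so the flip contributes -1; sign now +1
(207/67): 207 mod 67 = 6, so (207/67) = (6/67)
factor out 2^1: 6 = 2^1·3; with 67 mod 8 = 3, (2/67) = -1; sign now -1; continue with (3/67)
flip (3/67) -> (67/3): both odd, 3 mod 4 = 3, 67 mod 4 = 3, so the flip contributes -1; sign now +1
(67/3): 67 mod 3 = 1, so (67/3) = (1/3)
reached (1/3) = 1, so the symbol is +1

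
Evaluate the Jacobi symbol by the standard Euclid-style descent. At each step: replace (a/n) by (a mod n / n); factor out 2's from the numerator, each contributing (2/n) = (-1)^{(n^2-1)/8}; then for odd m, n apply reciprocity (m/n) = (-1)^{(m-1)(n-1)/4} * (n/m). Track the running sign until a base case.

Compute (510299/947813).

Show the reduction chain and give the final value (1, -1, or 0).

flip (510299/947813) -> (947813/510299): both odd, 510299 mod 4 = 3, 947813 mod 4 = 1, so the flip contributes +1; sign now +1
(947813/510299): 947813 mod 510299 = 437514, so (947813/510299) = (437514/510299)
factor out 2^1: 437514 = 2^1·218757; with 510299 mod 8 = 3, (2/510299) = -1; sign now -1; continue with (218757/510299)
flip (218757/510299) -> (510299/218757): both odd, 218757 mod 4 = 1, 510299 mod 4 = 3, so the flip contributes +1; sign now -1
(510299/218757): 510299 mod 218757 = 72785, so (510299/218757) = (72785/218757)
flip (72785/218757) -> (218757/72785): both odd, 72785 mod 4 = 1, 218757 mod 4 = 1, so the flip contributes +1; sign now -1
(218757/72785): 218757 mod 72785 = 402, so (218757/72785) = (402/72785)
factor out 2^1: 402 = 2^1·201; with 72785 mod 8 = 1, (2/72785) = +1; sign now -1; continue with (201/72785)
flip (201/72785) -> (72785/201): both odd, 201 mod 4 = 1, 72785 mod 4 = 1, so the flip contributes +1; sign now -1
(72785/201): 72785 mod 201 = 23, so (72785/201) = (23/201)
flip (23/201) -> (201/23): both odd, 23 mod 4 = 3, 201 mod 4 = 1, so the flip contributes +1; sign now -1
(201/23): 201 mod 23 = 17, so (201/23) = (17/23)
flip (17/23) -> (23/17): both odd, 17 mod 4 = 1, 23 mod 4 = 3, so the flip contributes +1; sign now -1
(23/17): 23 mod 17 = 6, so (23/17) = (6/17)
factor out 2^1: 6 = 2^1·3; with 17 mod 8 = 1, (2/17) = +1; sign now -1; continue with (3/17)
flip (3/17) -> (17/3): both odd, 3 mod 4 = 3, 17 mod 4 = 1, so the flip contributes +1; sign now -1
(17/3): 17 mod 3 = 2, so (17/3) = (2/3)
factor out 2^1: 2 = 2^1·1; with 3 mod 8 = 3, (2/3) = -1; sign now +1; continue with (1/3)
reached (1/3) = 1, so the symbol is +1

1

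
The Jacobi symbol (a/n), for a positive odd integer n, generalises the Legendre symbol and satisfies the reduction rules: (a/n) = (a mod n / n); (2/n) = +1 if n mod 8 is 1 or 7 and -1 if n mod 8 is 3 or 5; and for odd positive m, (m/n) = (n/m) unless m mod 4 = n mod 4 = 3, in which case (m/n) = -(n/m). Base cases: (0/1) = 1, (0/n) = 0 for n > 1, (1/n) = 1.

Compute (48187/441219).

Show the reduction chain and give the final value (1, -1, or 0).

1

reciprocity: (48187/441219) = -1·(441219/48187) since 48187 mod 4 = 3, 441219 mod 4 = 3; sign now -1
(441219/48187) = (7536/48187)   [reduce mod 48187]
7536 = 2^4·471; (2/48187) = -1 since 48187 mod 8 = 3, so (7536/48187) = (-1)^4·(471/48187); sign now -1
reciprocity: (471/48187) = -1·(48187/471) since 471 mod 4 = 3, 48187 mod 4 = 3; sign now +1
(48187/471) = (145/471)   [reduce mod 471]
reciprocity: (145/471) = +1·(471/145) since 145 mod 4 = 1, 471 mod 4 = 3; sign now +1
(471/145) = (36/145)   [reduce mod 145]
36 = 2^2·9; (2/145) = +1 since 145 mod 8 = 1, so (36/145) = (+1)^2·(9/145); sign now +1
reciprocity: (9/145) = +1·(145/9) since 9 mod 4 = 1, 145 mod 4 = 1; sign now +1
(145/9) = (1/9)   [reduce mod 9]
(1/9) = 1; final value = sign = +1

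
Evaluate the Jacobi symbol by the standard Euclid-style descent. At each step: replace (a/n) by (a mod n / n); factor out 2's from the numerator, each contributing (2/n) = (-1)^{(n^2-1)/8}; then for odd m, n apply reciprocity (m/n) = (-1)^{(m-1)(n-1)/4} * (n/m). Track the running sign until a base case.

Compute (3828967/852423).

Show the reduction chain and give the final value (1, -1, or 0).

(3828967/852423): 3828967 mod 852423 = 419275, so (3828967/852423) = (419275/852423)
flip (419275/852423) -> (852423/419275): both odd, 419275 mod 4 = 3, 852423 mod 4 = 3, so the flip contributes -1; sign now -1
(852423/419275): 852423 mod 419275 = 13873, so (852423/419275) = (13873/419275)
flip (13873/419275) -> (419275/13873): both odd, 13873 mod 4 = 1, 419275 mod 4 = 3, so the flip contributes +1; sign now -1
(419275/13873): 419275 mod 13873 = 3085, so (419275/13873) = (3085/13873)
flip (3085/13873) -> (13873/3085): both odd, 3085 mod 4 = 1, 13873 mod 4 = 1, so the flip contributes +1; sign now -1
(13873/3085): 13873 mod 3085 = 1533, so (13873/3085) = (1533/3085)
flip (1533/3085) -> (3085/1533): both odd, 1533 mod 4 = 1, 3085 mod 4 = 1, so the flip contributes +1; sign now -1
(3085/1533): 3085 mod 1533 = 19, so (3085/1533) = (19/1533)
flip (19/1533) -> (1533/19): both odd, 19 mod 4 = 3, 1533 mod 4 = 1, so the flip contributes +1; sign now -1
(1533/19): 1533 mod 19 = 13, so (1533/19) = (13/19)
flip (13/19) -> (19/13): both odd, 13 mod 4 = 1, 19 mod 4 = 3, so the flip contributes +1; sign now -1
(19/13): 19 mod 13 = 6, so (19/13) = (6/13)
factor out 2^1: 6 = 2^1·3; with 13 mod 8 = 5, (2/13) = -1; sign now +1; continue with (3/13)
flip (3/13) -> (13/3): both odd, 3 mod 4 = 3, 13 mod 4 = 1, so the flip contributes +1; sign now +1
(13/3): 13 mod 3 = 1, so (13/3) = (1/3)
reached (1/3) = 1, so the symbol is +1

1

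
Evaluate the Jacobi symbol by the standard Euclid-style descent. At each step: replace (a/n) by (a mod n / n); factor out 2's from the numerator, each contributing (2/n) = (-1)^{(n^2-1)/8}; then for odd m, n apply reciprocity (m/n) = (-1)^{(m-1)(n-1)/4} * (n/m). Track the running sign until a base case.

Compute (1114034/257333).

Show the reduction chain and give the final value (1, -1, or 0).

1

(1114034/257333) = (84702/257333)   [reduce mod 257333]
84702 = 2^1·42351; (2/257333) = -1 since 257333 mod 8 = 5, so (84702/257333) = (-1)^1·(42351/257333); sign now -1
reciprocity: (42351/257333) = +1·(257333/42351) since 42351 mod 4 = 3, 257333 mod 4 = 1; sign now -1
(257333/42351) = (3227/42351)   [reduce mod 42351]
reciprocity: (3227/42351) = -1·(42351/3227) since 3227 mod 4 = 3, 42351 mod 4 = 3; sign now +1
(42351/3227) = (400/3227)   [reduce mod 3227]
400 = 2^4·25; (2/3227) = -1 since 3227 mod 8 = 3, so (400/3227) = (-1)^4·(25/3227); sign now +1
reciprocity: (25/3227) = +1·(3227/25) since 25 mod 4 = 1, 3227 mod 4 = 3; sign now +1
(3227/25) = (2/25)   [reduce mod 25]
2 = 2^1·1; (2/25) = +1 since 25 mod 8 = 1, so (2/25) = (+1)^1·(1/25); sign now +1
(1/25) = 1; final value = sign = +1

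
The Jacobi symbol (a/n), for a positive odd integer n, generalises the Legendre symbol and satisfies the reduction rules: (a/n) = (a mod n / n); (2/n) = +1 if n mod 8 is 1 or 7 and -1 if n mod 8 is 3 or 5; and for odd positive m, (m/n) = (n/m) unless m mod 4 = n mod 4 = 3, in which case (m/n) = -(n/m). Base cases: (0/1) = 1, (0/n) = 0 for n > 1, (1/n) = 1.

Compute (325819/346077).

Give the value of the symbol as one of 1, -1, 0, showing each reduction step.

reciprocity: (325819/346077) = +1·(346077/325819) since 325819 mod 4 = 3, 346077 mod 4 = 1; sign now +1
(346077/325819) = (20258/325819)   [reduce mod 325819]
20258 = 2^1·10129; (2/325819) = -1 since 325819 mod 8 = 3, so (20258/325819) = (-1)^1·(10129/325819); sign now -1
reciprocity: (10129/325819) = +1·(325819/10129) since 10129 mod 4 = 1, 325819 mod 4 = 3; sign now -1
(325819/10129) = (1691/10129)   [reduce mod 10129]
reciprocity: (1691/10129) = +1·(10129/1691) since 1691 mod 4 = 3, 10129 mod 4 = 1; sign now -1
(10129/1691) = (1674/1691)   [reduce mod 1691]
1674 = 2^1·837; (2/1691) = -1 since 1691 mod 8 = 3, so (1674/1691) = (-1)^1·(837/1691); sign now +1
reciprocity: (837/1691) = +1·(1691/837) since 837 mod 4 = 1, 1691 mod 4 = 3; sign now +1
(1691/837) = (17/837)   [reduce mod 837]
reciprocity: (17/837) = +1·(837/17) since 17 mod 4 = 1, 837 mod 4 = 1; sign now +1
(837/17) = (4/17)   [reduce mod 17]
4 = 2^2·1; (2/17) = +1 since 17 mod 8 = 1, so (4/17) = (+1)^2·(1/17); sign now +1
(1/17) = 1; final value = sign = +1

1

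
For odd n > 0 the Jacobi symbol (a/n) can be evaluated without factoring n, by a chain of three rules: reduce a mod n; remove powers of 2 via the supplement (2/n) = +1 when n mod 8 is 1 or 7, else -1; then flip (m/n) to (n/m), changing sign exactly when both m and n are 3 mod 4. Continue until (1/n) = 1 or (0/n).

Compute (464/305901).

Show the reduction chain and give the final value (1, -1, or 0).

464 = 2^4·29; (2/305901) = -1 since 305901 mod 8 = 5, so (464/305901) = (-1)^4·(29/305901); sign now +1
reciprocity: (29/305901) = +1·(305901/29) since 29 mod 4 = 1, 305901 mod 4 = 1; sign now +1
(305901/29) = (9/29)   [reduce mod 29]
reciprocity: (9/29) = +1·(29/9) since 9 mod 4 = 1, 29 mod 4 = 1; sign now +1
(29/9) = (2/9)   [reduce mod 9]
2 = 2^1·1; (2/9) = +1 since 9 mod 8 = 1, so (2/9) = (+1)^1·(1/9); sign now +1
(1/9) = 1; final value = sign = +1

1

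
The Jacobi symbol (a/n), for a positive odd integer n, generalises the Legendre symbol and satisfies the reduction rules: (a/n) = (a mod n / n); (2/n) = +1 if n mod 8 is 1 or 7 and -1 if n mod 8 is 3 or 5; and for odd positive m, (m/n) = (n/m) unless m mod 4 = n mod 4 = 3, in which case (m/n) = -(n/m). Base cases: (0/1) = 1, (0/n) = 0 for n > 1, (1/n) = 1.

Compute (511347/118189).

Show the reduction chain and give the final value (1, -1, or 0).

(511347/118189): 511347 mod 118189 = 38591, so (511347/118189) = (38591/118189)
flip (38591/118189) -> (118189/38591): both odd, 38591 mod 4 = 3, 118189 mod 4 = 1, so the flip contributes +1; sign now +1
(118189/38591): 118189 mod 38591 = 2416, so (118189/38591) = (2416/38591)
factor out 2^4: 2416 = 2^4·151; with 38591 mod 8 = 7, (2/38591) = +1; sign now +1; continue with (151/38591)
flip (151/38591) -> (38591/151): both odd, 151 mod 4 = 3, 38591 mod 4 = 3, so the flip contributes -1; sign now -1
(38591/151): 38591 mod 151 = 86, so (38591/151) = (86/151)
factor out 2^1: 86 = 2^1·43; with 151 mod 8 = 7, (2/151) = +1; sign now -1; continue with (43/151)
flip (43/151) -> (151/43): both odd, 43 mod 4 = 3, 151 mod 4 = 3, so the flip contributes -1; sign now +1
(151/43): 151 mod 43 = 22, so (151/43) = (22/43)
factor out 2^1: 22 = 2^1·11; with 43 mod 8 = 3, (2/43) = -1; sign now -1; continue with (11/43)
flip (11/43) -> (43/11): both odd, 11 mod 4 = 3, 43 mod 4 = 3, so the flip contributes -1; sign now +1
(43/11): 43 mod 11 = 10, so (43/11) = (10/11)
factor out 2^1: 10 = 2^1·5; with 11 mod 8 = 3, (2/11) = -1; sign now -1; continue with (5/11)
flip (5/11) -> (11/5): both odd, 5 mod 4 = 1, 11 mod 4 = 3, so the flip contributes +1; sign now -1
(11/5): 11 mod 5 = 1, so (11/5) = (1/5)
reached (1/5) = 1, so the symbol is -1

-1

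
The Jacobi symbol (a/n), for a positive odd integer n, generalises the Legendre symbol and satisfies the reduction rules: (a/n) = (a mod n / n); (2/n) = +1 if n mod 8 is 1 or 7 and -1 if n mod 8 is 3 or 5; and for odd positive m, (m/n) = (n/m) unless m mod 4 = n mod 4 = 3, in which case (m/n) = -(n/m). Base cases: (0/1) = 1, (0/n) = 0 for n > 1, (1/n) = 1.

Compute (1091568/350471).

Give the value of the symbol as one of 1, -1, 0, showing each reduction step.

(1091568/350471): 1091568 mod 350471 = 40155, so (1091568/350471) = (40155/350471)
flip (40155/350471) -> (350471/40155): both odd, 40155 mod 4 = 3, 350471 mod 4 = 3, so the flip contributes -1; sign now -1
(350471/40155): 350471 mod 40155 = 29231, so (350471/40155) = (29231/40155)
flip (29231/40155) -> (40155/29231): both odd, 29231 mod 4 = 3, 40155 mod 4 = 3, so the flip contributes -1; sign now +1
(40155/29231): 40155 mod 29231 = 10924, so (40155/29231) = (10924/29231)
factor out 2^2: 10924 = 2^2·2731; with 29231 mod 8 = 7, (2/29231) = +1; sign now +1; continue with (2731/29231)
flip (2731/29231) -> (29231/2731): both odd, 2731 mod 4 = 3, 29231 mod 4 = 3, so the flip contributes -1; sign now -1
(29231/2731): 29231 mod 2731 = 1921, so (29231/2731) = (1921/2731)
flip (1921/2731) -> (2731/1921): both odd, 1921 mod 4 = 1, 2731 mod 4 = 3, so the flip contributes +1; sign now -1
(2731/1921): 2731 mod 1921 = 810, so (2731/1921) = (810/1921)
factor out 2^1: 810 = 2^1·405; with 1921 mod 8 = 1, (2/1921) = +1; sign now -1; continue with (405/1921)
flip (405/1921) -> (1921/405): both odd, 405 mod 4 = 1, 1921 mod 4 = 1, so the flip contributes +1; sign now -1
(1921/405): 1921 mod 405 = 301, so (1921/405) = (301/405)
flip (301/405) -> (405/301): both odd, 301 mod 4 = 1, 405 mod 4 = 1, so the flip contributes +1; sign now -1
(405/301): 405 mod 301 = 104, so (405/301) = (104/301)
factor out 2^3: 104 = 2^3·13; with 301 mod 8 = 5, (2/301) = -1; sign now +1; continue with (13/301)
flip (13/301) -> (301/13): both odd, 13 mod 4 = 1, 301 mod 4 = 1, so the flip contributes +1; sign now +1
(301/13): 301 mod 13 = 2, so (301/13) = (2/13)
factor out 2^1: 2 = 2^1·1; with 13 mod 8 = 5, (2/13) = -1; sign now -1; continue with (1/13)
reached (1/13) = 1, so the symbol is -1

-1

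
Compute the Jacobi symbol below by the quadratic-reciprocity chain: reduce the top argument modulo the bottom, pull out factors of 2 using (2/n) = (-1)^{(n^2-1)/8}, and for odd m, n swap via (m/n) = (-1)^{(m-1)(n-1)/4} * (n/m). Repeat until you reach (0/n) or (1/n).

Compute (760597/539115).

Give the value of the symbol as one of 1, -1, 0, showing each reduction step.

(760597/539115) = (221482/539115)   [reduce mod 539115]
221482 = 2^1·110741; (2/539115) = -1 since 539115 mod 8 = 3, so (221482/539115) = (-1)^1·(110741/539115); sign now -1
reciprocity: (110741/539115) = +1·(539115/110741) since 110741 mod 4 = 1, 539115 mod 4 = 3; sign now -1
(539115/110741) = (96151/110741)   [reduce mod 110741]
reciprocity: (96151/110741) = +1·(110741/96151) since 96151 mod 4 = 3, 110741 mod 4 = 1; sign now -1
(110741/96151) = (14590/96151)   [reduce mod 96151]
14590 = 2^1·7295; (2/96151) = +1 since 96151 mod 8 = 7, so (14590/96151) = (+1)^1·(7295/96151); sign now -1
reciprocity: (7295/96151) = -1·(96151/7295) since 7295 mod 4 = 3, 96151 mod 4 = 3; sign now +1
(96151/7295) = (1316/7295)   [reduce mod 7295]
1316 = 2^2·329; (2/7295) = +1 since 7295 mod 8 = 7, so (1316/7295) = (+1)^2·(329/7295); sign now +1
reciprocity: (329/7295) = +1·(7295/329) since 329 mod 4 = 1, 7295 mod 4 = 3; sign now +1
(7295/329) = (57/329)   [reduce mod 329]
reciprocity: (57/329) = +1·(329/57) since 57 mod 4 = 1, 329 mod 4 = 1; sign now +1
(329/57) = (44/57)   [reduce mod 57]
44 = 2^2·11; (2/57) = +1 since 57 mod 8 = 1, so (44/57) = (+1)^2·(11/57); sign now +1
reciprocity: (11/57) = +1·(57/11) since 11 mod 4 = 3, 57 mod 4 = 1; sign now +1
(57/11) = (2/11)   [reduce mod 11]
2 = 2^1·1; (2/11) = -1 since 11 mod 8 = 3, so (2/11) = (-1)^1·(1/11); sign now -1
(1/11) = 1; final value = sign = -1

-1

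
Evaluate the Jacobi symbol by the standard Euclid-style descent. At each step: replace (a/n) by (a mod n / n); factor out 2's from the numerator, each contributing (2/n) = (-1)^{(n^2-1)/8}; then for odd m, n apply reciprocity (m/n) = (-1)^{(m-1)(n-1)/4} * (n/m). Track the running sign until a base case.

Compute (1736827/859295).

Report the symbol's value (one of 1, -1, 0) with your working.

-1

(1736827/859295) = (18237/859295)   [reduce mod 859295]
reciprocity: (18237/859295) = +1·(859295/18237) since 18237 mod 4 = 1, 859295 mod 4 = 3; sign now +1
(859295/18237) = (2156/18237)   [reduce mod 18237]
2156 = 2^2·539; (2/18237) = -1 since 18237 mod 8 = 5, so (2156/18237) = (-1)^2·(539/18237); sign now +1
reciprocity: (539/18237) = +1·(18237/539) since 539 mod 4 = 3, 18237 mod 4 = 1; sign now +1
(18237/539) = (450/539)   [reduce mod 539]
450 = 2^1·225; (2/539) = -1 since 539 mod 8 = 3, so (450/539) = (-1)^1·(225/539); sign now -1
reciprocity: (225/539) = +1·(539/225) since 225 mod 4 = 1, 539 mod 4 = 3; sign now -1
(539/225) = (89/225)   [reduce mod 225]
reciprocity: (89/225) = +1·(225/89) since 89 mod 4 = 1, 225 mod 4 = 1; sign now -1
(225/89) = (47/89)   [reduce mod 89]
reciprocity: (47/89) = +1·(89/47) since 47 mod 4 = 3, 89 mod 4 = 1; sign now -1
(89/47) = (42/47)   [reduce mod 47]
42 = 2^1·21; (2/47) = +1 since 47 mod 8 = 7, so (42/47) = (+1)^1·(21/47); sign now -1
reciprocity: (21/47) = +1·(47/21) since 21 mod 4 = 1, 47 mod 4 = 3; sign now -1
(47/21) = (5/21)   [reduce mod 21]
reciprocity: (5/21) = +1·(21/5) since 5 mod 4 = 1, 21 mod 4 = 1; sign now -1
(21/5) = (1/5)   [reduce mod 5]
(1/5) = 1; final value = sign = -1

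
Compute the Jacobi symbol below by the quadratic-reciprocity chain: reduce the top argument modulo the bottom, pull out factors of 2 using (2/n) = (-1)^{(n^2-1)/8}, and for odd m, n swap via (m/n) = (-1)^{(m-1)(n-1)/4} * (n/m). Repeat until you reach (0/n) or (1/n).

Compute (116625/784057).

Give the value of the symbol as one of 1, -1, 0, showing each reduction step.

reciprocity: (116625/784057) = +1·(784057/116625) since 116625 mod 4 = 1, 784057 mod 4 = 1; sign now +1
(784057/116625) = (84307/116625)   [reduce mod 116625]
reciprocity: (84307/116625) = +1·(116625/84307) since 84307 mod 4 = 3, 116625 mod 4 = 1; sign now +1
(116625/84307) = (32318/84307)   [reduce mod 84307]
32318 = 2^1·16159; (2/84307) = -1 since 84307 mod 8 = 3, so (32318/84307) = (-1)^1·(16159/84307); sign now -1
reciprocity: (16159/84307) = -1·(84307/16159) since 16159 mod 4 = 3, 84307 mod 4 = 3; sign now +1
(84307/16159) = (3512/16159)   [reduce mod 16159]
3512 = 2^3·439; (2/16159) = +1 since 16159 mod 8 = 7, so (3512/16159) = (+1)^3·(439/16159); sign now +1
reciprocity: (439/16159) = -1·(16159/439) since 439 mod 4 = 3, 16159 mod 4 = 3; sign now -1
(16159/439) = (355/439)   [reduce mod 439]
reciprocity: (355/439) = -1·(439/355) since 355 mod 4 = 3, 439 mod 4 = 3; sign now +1
(439/355) = (84/355)   [reduce mod 355]
84 = 2^2·21; (2/355) = -1 since 355 mod 8 = 3, so (84/355) = (-1)^2·(21/355); sign now +1
reciprocity: (21/355) = +1·(355/21) since 21 mod 4 = 1, 355 mod 4 = 3; sign now +1
(355/21) = (19/21)   [reduce mod 21]
reciprocity: (19/21) = +1·(21/19) since 19 mod 4 = 3, 21 mod 4 = 1; sign now +1
(21/19) = (2/19)   [reduce mod 19]
2 = 2^1·1; (2/19) = -1 since 19 mod 8 = 3, so (2/19) = (-1)^1·(1/19); sign now -1
(1/19) = 1; final value = sign = -1

-1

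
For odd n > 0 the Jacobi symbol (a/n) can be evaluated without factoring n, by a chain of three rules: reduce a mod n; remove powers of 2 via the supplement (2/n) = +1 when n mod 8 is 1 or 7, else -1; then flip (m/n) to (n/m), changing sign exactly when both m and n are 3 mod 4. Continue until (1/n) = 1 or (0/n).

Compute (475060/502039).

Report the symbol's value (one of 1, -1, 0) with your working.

factor out 2^2: 475060 = 2^2·118765; with 502039 mod 8 = 7, (2/502039) = +1; sign now +1; continue with (118765/502039)
flip (118765/502039) -> (502039/118765): both odd, 118765 mod 4 = 1, 502039 mod 4 = 3, so the flip contributes +1; sign now +1
(502039/118765): 502039 mod 118765 = 26979, so (502039/118765) = (26979/118765)
flip (26979/118765) -> (118765/26979): both odd, 26979 mod 4 = 3, 118765 mod 4 = 1, so the flip contributes +1; sign now +1
(118765/26979): 118765 mod 26979 = 10849, so (118765/26979) = (10849/26979)
flip (10849/26979) -> (26979/10849): both odd, 10849 mod 4 = 1, 26979 mod 4 = 3, so the flip contributes +1; sign now +1
(26979/10849): 26979 mod 10849 = 5281, so (26979/10849) = (5281/10849)
flip (5281/10849) -> (10849/5281): both odd, 5281 mod 4 = 1, 10849 mod 4 = 1, so the flip contributes +1; sign now +1
(10849/5281): 10849 mod 5281 = 287, so (10849/5281) = (287/5281)
flip (287/5281) -> (5281/287): both odd, 287 mod 4 = 3, 5281 mod 4 = 1, so the flip contributes +1; sign now +1
(5281/287): 5281 mod 287 = 115, so (5281/287) = (115/287)
flip (115/287) -> (287/115): both odd, 115 mod 4 = 3, 287 mod 4 = 3, so the flip contributes -1; sign now -1
(287/115): 287 mod 115 = 57, so (287/115) = (57/115)
flip (57/115) -> (115/57): both odd, 57 mod 4 = 1, 115 mod 4 = 3, so the flip contributes +1; sign now -1
(115/57): 115 mod 57 = 1, so (115/57) = (1/57)
reached (1/57) = 1, so the symbol is -1

-1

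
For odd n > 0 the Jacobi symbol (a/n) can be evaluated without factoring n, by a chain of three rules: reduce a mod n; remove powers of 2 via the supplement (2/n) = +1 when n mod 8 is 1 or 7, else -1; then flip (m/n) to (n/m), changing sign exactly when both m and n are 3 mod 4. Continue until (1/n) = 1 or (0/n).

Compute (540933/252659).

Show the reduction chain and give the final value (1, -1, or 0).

(540933/252659) = (35615/252659)   [reduce mod 252659]
reciprocity: (35615/252659) = -1·(252659/35615) since 35615 mod 4 = 3, 252659 mod 4 = 3; sign now -1
(252659/35615) = (3354/35615)   [reduce mod 35615]
3354 = 2^1·1677; (2/35615) = +1 since 35615 mod 8 = 7, so (3354/35615) = (+1)^1·(1677/35615); sign now -1
reciprocity: (1677/35615) = +1·(35615/1677) since 1677 mod 4 = 1, 35615 mod 4 = 3; sign now -1
(35615/1677) = (398/1677)   [reduce mod 1677]
398 = 2^1·199; (2/1677) = -1 since 1677 mod 8 = 5, so (398/1677) = (-1)^1·(199/1677); sign now +1
reciprocity: (199/1677) = +1·(1677/199) since 199 mod 4 = 3, 1677 mod 4 = 1; sign now +1
(1677/199) = (85/199)   [reduce mod 199]
reciprocity: (85/199) = +1·(199/85) since 85 mod 4 = 1, 199 mod 4 = 3; sign now +1
(199/85) = (29/85)   [reduce mod 85]
reciprocity: (29/85) = +1·(85/29) since 29 mod 4 = 1, 85 mod 4 = 1; sign now +1
(85/29) = (27/29)   [reduce mod 29]
reciprocity: (27/29) = +1·(29/27) since 27 mod 4 = 3, 29 mod 4 = 1; sign now +1
(29/27) = (2/27)   [reduce mod 27]
2 = 2^1·1; (2/27) = -1 since 27 mod 8 = 3, so (2/27) = (-1)^1·(1/27); sign now -1
(1/27) = 1; final value = sign = -1

-1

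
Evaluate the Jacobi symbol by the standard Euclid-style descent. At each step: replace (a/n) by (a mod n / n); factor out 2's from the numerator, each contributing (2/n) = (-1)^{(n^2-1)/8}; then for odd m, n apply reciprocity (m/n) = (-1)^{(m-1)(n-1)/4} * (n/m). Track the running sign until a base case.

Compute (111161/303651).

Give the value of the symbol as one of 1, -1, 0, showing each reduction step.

reciprocity: (111161/303651) = +1·(303651/111161) since 111161 mod 4 = 1, 303651 mod 4 = 3; sign now +1
(303651/111161) = (81329/111161)   [reduce mod 111161]
reciprocity: (81329/111161) = +1·(111161/81329) since 81329 mod 4 = 1, 111161 mod 4 = 1; sign now +1
(111161/81329) = (29832/81329)   [reduce mod 81329]
29832 = 2^3·3729; (2/81329) = +1 since 81329 mod 8 = 1, so (29832/81329) = (+1)^3·(3729/81329); sign now +1
reciprocity: (3729/81329) = +1·(81329/3729) since 3729 mod 4 = 1, 81329 mod 4 = 1; sign now +1
(81329/3729) = (3020/3729)   [reduce mod 3729]
3020 = 2^2·755; (2/3729) = +1 since 3729 mod 8 = 1, so (3020/3729) = (+1)^2·(755/3729); sign now +1
reciprocity: (755/3729) = +1·(3729/755) since 755 mod 4 = 3, 3729 mod 4 = 1; sign now +1
(3729/755) = (709/755)   [reduce mod 755]
reciprocity: (709/755) = +1·(755/709) since 709 mod 4 = 1, 755 mod 4 = 3; sign now +1
(755/709) = (46/709)   [reduce mod 709]
46 = 2^1·23; (2/709) = -1 since 709 mod 8 = 5, so (46/709) = (-1)^1·(23/709); sign now -1
reciprocity: (23/709) = +1·(709/23) since 23 mod 4 = 3, 709 mod 4 = 1; sign now -1
(709/23) = (19/23)   [reduce mod 23]
reciprocity: (19/23) = -1·(23/19) since 19 mod 4 = 3, 23 mod 4 = 3; sign now +1
(23/19) = (4/19)   [reduce mod 19]
4 = 2^2·1; (2/19) = -1 since 19 mod 8 = 3, so (4/19) = (-1)^2·(1/19); sign now +1
(1/19) = 1; final value = sign = +1

1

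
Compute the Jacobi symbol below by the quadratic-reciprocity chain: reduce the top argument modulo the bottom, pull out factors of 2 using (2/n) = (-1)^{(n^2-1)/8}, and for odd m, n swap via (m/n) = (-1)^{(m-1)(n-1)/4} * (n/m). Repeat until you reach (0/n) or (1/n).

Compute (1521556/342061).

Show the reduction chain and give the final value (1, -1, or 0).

-1

(1521556/342061): 1521556 mod 342061 = 153312, so (1521556/342061) = (153312/342061)
factor out 2^5: 153312 = 2^5·4791; with 342061 mod 8 = 5, (2/342061) = -1; sign now -1; continue with (4791/342061)
flip (4791/342061) -> (342061/4791): both odd, 4791 mod 4 = 3, 342061 mod 4 = 1, so the flip contributes +1; sign now -1
(342061/4791): 342061 mod 4791 = 1900, so (342061/4791) = (1900/4791)
factor out 2^2: 1900 = 2^2·475; with 4791 mod 8 = 7, (2/4791) = +1; sign now -1; continue with (475/4791)
flip (475/4791) -> (4791/475): both odd, 475 mod 4 = 3, 4791 mod 4 = 3, so the flip contributes -1; sign now +1
(4791/475): 4791 mod 475 = 41, so (4791/475) = (41/475)
flip (41/475) -> (475/41): both odd, 41 mod 4 = 1, 475 mod 4 = 3, so the flip contributes +1; sign now +1
(475/41): 475 mod 41 = 24, so (475/41) = (24/41)
factor out 2^3: 24 = 2^3·3; with 41 mod 8 = 1, (2/41) = +1; sign now +1; continue with (3/41)
flip (3/41) -> (41/3): both odd, 3 mod 4 = 3, 41 mod 4 = 1, so the flip contributes +1; sign now +1
(41/3): 41 mod 3 = 2, so (41/3) = (2/3)
factor out 2^1: 2 = 2^1·1; with 3 mod 8 = 3, (2/3) = -1; sign now -1; continue with (1/3)
reached (1/3) = 1, so the symbol is -1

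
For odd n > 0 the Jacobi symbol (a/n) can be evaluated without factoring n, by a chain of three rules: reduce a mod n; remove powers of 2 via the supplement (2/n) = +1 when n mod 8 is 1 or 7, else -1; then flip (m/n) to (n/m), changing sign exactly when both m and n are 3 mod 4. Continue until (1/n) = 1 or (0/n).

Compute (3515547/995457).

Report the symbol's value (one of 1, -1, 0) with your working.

(3515547/995457): 3515547 mod 995457 = 529176, so (3515547/995457) = (529176/995457)
factor out 2^3: 529176 = 2^3·66147; with 995457 mod 8 = 1, (2/995457) = +1; sign now +1; continue with (66147/995457)
flip (66147/995457) -> (995457/66147): both odd, 66147 mod 4 = 3, 995457 mod 4 = 1, so the flip contributes +1; sign now +1
(995457/66147): 995457 mod 66147 = 3252, so (995457/66147) = (3252/66147)
factor out 2^2: 3252 = 2^2·813; with 66147 mod 8 = 3, (2/66147) = -1; sign now +1; continue with (813/66147)
flip (813/66147) -> (66147/813): both odd, 813 mod 4 = 1, 66147 mod 4 = 3, so the flip contributes +1; sign now +1
(66147/813): 66147 mod 813 = 294, so (66147/813) = (294/813)
factor out 2^1: 294 = 2^1·147; with 813 mod 8 = 5, (2/813) = -1; sign now -1; continue with (147/813)
flip (147/813) -> (813/147): both odd, 147 mod 4 = 3, 813 mod 4 = 1, so the flip contributes +1; sign now -1
(813/147): 813 mod 147 = 78, so (813/147) = (78/147)
factor out 2^1: 78 = 2^1·39; with 147 mod 8 = 3, (2/147) = -1; sign now +1; continue with (39/147)
flip (39/147) -> (147/39): both odd, 39 mod 4 = 3, 147 mod 4 = 3, so the flip contributes -1; sign now -1
(147/39): 147 mod 39 = 30, so (147/39) = (30/39)
factor out 2^1: 30 = 2^1·15; with 39 mod 8 = 7, (2/39) = +1; sign now -1; continue with (15/39)
flip (15/39) -> (39/15): both odd, 15 mod 4 = 3, 39 mod 4 = 3, so the flip contributes -1; sign now +1
(39/15): 39 mod 15 = 9, so (39/15) = (9/15)
flip (9/15) -> (15/9): both odd, 9 mod 4 = 1, 15 mod 4 = 3, so the flip contributes +1; sign now +1
(15/9): 15 mod 9 = 6, so (15/9) = (6/9)
factor out 2^1: 6 = 2^1·3; with 9 mod 8 = 1, (2/9) = +1; sign now +1; continue with (3/9)
flip (3/9) -> (9/3): both odd, 3 mod 4 = 3, 9 mod 4 = 1, so the flip contributes +1; sign now +1
(9/3): 9 mod 3 = 0, so (9/3) = (0/3)
reached (0/3); gcd(a, n) > 1, so (0/3) = 0 and the symbol is 0

0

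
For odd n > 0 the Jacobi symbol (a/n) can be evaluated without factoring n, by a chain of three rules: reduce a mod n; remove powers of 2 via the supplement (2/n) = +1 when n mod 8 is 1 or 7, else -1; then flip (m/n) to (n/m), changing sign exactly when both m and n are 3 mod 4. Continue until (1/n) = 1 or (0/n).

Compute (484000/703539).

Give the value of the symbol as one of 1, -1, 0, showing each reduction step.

-1

484000 = 2^5·15125; (2/703539) = -1 since 703539 mod 8 = 3, so (484000/703539) = (-1)^5·(15125/703539); sign now -1
reciprocity: (15125/703539) = +1·(703539/15125) since 15125 mod 4 = 1, 703539 mod 4 = 3; sign now -1
(703539/15125) = (7789/15125)   [reduce mod 15125]
reciprocity: (7789/15125) = +1·(15125/7789) since 7789 mod 4 = 1, 15125 mod 4 = 1; sign now -1
(15125/7789) = (7336/7789)   [reduce mod 7789]
7336 = 2^3·917; (2/7789) = -1 since 7789 mod 8 = 5, so (7336/7789) = (-1)^3·(917/7789); sign now +1
reciprocity: (917/7789) = +1·(7789/917) since 917 mod 4 = 1, 7789 mod 4 = 1; sign now +1
(7789/917) = (453/917)   [reduce mod 917]
reciprocity: (453/917) = +1·(917/453) since 453 mod 4 = 1, 917 mod 4 = 1; sign now +1
(917/453) = (11/453)   [reduce mod 453]
reciprocity: (11/453) = +1·(453/11) since 11 mod 4 = 3, 453 mod 4 = 1; sign now +1
(453/11) = (2/11)   [reduce mod 11]
2 = 2^1·1; (2/11) = -1 since 11 mod 8 = 3, so (2/11) = (-1)^1·(1/11); sign now -1
(1/11) = 1; final value = sign = -1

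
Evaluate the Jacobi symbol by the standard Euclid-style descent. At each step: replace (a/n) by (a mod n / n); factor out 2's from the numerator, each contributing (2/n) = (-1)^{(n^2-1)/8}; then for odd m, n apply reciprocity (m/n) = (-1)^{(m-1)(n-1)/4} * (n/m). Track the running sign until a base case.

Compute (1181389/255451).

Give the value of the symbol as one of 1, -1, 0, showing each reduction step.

(1181389/255451): 1181389 mod 255451 = 159585, so (1181389/255451) = (159585/255451)
flip (159585/255451) -> (255451/159585): both odd, 159585 mod 4 = 1, 255451 mod 4 = 3, so the flip contributes +1; sign now +1
(255451/159585): 255451 mod 159585 = 95866, so (255451/159585) = (95866/159585)
factor out 2^1: 95866 = 2^1·47933; with 159585 mod 8 = 1, (2/159585) = +1; sign now +1; continue with (47933/159585)
flip (47933/159585) -> (159585/47933): both odd, 47933 mod 4 = 1, 159585 mod 4 = 1, so the flip contributes +1; sign now +1
(159585/47933): 159585 mod 47933 = 15786, so (159585/47933) = (15786/47933)
factor out 2^1: 15786 = 2^1·7893; with 47933 mod 8 = 5, (2/47933) = -1; sign now -1; continue with (7893/47933)
flip (7893/47933) -> (47933/7893): both odd, 7893 mod 4 = 1, 47933 mod 4 = 1, so the flip contributes +1; sign now -1
(47933/7893): 47933 mod 7893 = 575, so (47933/7893) = (575/7893)
flip (575/7893) -> (7893/575): both odd, 575 mod 4 = 3, 7893 mod 4 = 1, so the flip contributes +1; sign now -1
(7893/575): 7893 mod 575 = 418, so (7893/575) = (418/575)
factor out 2^1: 418 = 2^1·209; with 575 mod 8 = 7, (2/575) = +1; sign now -1; continue with (209/575)
flip (209/575) -> (575/209): both odd, 209 mod 4 = 1, 575 mod 4 = 3, so the flip contributes +1; sign now -1
(575/209): 575 mod 209 = 157, so (575/209) = (157/209)
flip (157/209) -> (209/157): both odd, 157 mod 4 = 1, 209 mod 4 = 1, so the flip contributes +1; sign now -1
(209/157): 209 mod 157 = 52, so (209/157) = (52/157)
factor out 2^2: 52 = 2^2·13; with 157 mod 8 = 5, (2/157) = -1; sign now -1; continue with (13/157)
flip (13/157) -> (157/13): both odd, 13 mod 4 = 1, 157 mod 4 = 1, so the flip contributes +1; sign now -1
(157/13): 157 mod 13 = 1, so (157/13) = (1/13)
reached (1/13) = 1, so the symbol is -1

-1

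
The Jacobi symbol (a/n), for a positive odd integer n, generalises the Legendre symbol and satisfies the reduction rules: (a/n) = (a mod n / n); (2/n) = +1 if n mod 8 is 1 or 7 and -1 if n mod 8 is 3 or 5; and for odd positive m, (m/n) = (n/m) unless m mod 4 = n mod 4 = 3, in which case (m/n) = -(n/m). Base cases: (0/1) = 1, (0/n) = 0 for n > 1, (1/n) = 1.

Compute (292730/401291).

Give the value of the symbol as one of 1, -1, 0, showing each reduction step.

292730 = 2^1·146365; (2/401291) = -1 since 401291 mod 8 = 3, so (292730/401291) = (-1)^1·(146365/401291); sign now -1
reciprocity: (146365/401291) = +1·(401291/146365) since 146365 mod 4 = 1, 401291 mod 4 = 3; sign now -1
(401291/146365) = (108561/146365)   [reduce mod 146365]
reciprocity: (108561/146365) = +1·(146365/108561) since 108561 mod 4 = 1, 146365 mod 4 = 1; sign now -1
(146365/108561) = (37804/108561)   [reduce mod 108561]
37804 = 2^2·9451; (2/108561) = +1 since 108561 mod 8 = 1, so (37804/108561) = (+1)^2·(9451/108561); sign now -1
reciprocity: (9451/108561) = +1·(108561/9451) since 9451 mod 4 = 3, 108561 mod 4 = 1; sign now -1
(108561/9451) = (4600/9451)   [reduce mod 9451]
4600 = 2^3·575; (2/9451) = -1 since 9451 mod 8 = 3, so (4600/9451) = (-1)^3·(575/9451); sign now +1
reciprocity: (575/9451) = -1·(9451/575) since 575 mod 4 = 3, 9451 mod 4 = 3; sign now -1
(9451/575) = (251/575)   [reduce mod 575]
reciprocity: (251/575) = -1·(575/251) since 251 mod 4 = 3, 575 mod 4 = 3; sign now +1
(575/251) = (73/251)   [reduce mod 251]
reciprocity: (73/251) = +1·(251/73) since 73 mod 4 = 1, 251 mod 4 = 3; sign now +1
(251/73) = (32/73)   [reduce mod 73]
32 = 2^5·1; (2/73) = +1 since 73 mod 8 = 1, so (32/73) = (+1)^5·(1/73); sign now +1
(1/73) = 1; final value = sign = +1

1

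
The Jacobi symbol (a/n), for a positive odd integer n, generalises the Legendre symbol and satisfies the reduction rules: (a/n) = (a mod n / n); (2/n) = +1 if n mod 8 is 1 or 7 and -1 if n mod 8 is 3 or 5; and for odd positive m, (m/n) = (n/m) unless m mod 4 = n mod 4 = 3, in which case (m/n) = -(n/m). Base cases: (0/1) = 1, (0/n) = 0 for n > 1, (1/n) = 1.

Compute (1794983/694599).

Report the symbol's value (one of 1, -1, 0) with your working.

1

(1794983/694599): 1794983 mod 694599 = 405785, so (1794983/694599) = (405785/694599)
flip (405785/694599) -> (694599/405785): both odd, 405785 mod 4 = 1, 694599 mod 4 = 3, so the flip contributes +1; sign now +1
(694599/405785): 694599 mod 405785 = 288814, so (694599/405785) = (288814/405785)
factor out 2^1: 288814 = 2^1·144407; with 405785 mod 8 = 1, (2/405785) = +1; sign now +1; continue with (144407/405785)
flip (144407/405785) -> (405785/144407): both odd, 144407 mod 4 = 3, 405785 mod 4 = 1, so the flip contributes +1; sign now +1
(405785/144407): 405785 mod 144407 = 116971, so (405785/144407) = (116971/144407)
flip (116971/144407) -> (144407/116971): both odd, 116971 mod 4 = 3, 144407 mod 4 = 3, so the flip contributes -1; sign now -1
(144407/116971): 144407 mod 116971 = 27436, so (144407/116971) = (27436/116971)
factor out 2^2: 27436 = 2^2·6859; with 116971 mod 8 = 3, (2/116971) = -1; sign now -1; continue with (6859/116971)
flip (6859/116971) -> (116971/6859): both odd, 6859 mod 4 = 3, 116971 mod 4 = 3, so the flip contributes -1; sign now +1
(116971/6859): 116971 mod 6859 = 368, so (116971/6859) = (368/6859)
factor out 2^4: 368 = 2^4·23; with 6859 mod 8 = 3, (2/6859) = -1; sign now +1; continue with (23/6859)
flip (23/6859) -> (6859/23): both odd, 23 mod 4 = 3, 6859 mod 4 = 3, so the flip contributes -1; sign now -1
(6859/23): 6859 mod 23 = 5, so (6859/23) = (5/23)
flip (5/23) -> (23/5): both odd, 5 mod 4 = 1, 23 mod 4 = 3, so the flip contributes +1; sign now -1
(23/5): 23 mod 5 = 3, so (23/5) = (3/5)
flip (3/5) -> (5/3): both odd, 3 mod 4 = 3, 5 mod 4 = 1, so the flip contributes +1; sign now -1
(5/3): 5 mod 3 = 2, so (5/3) = (2/3)
factor out 2^1: 2 = 2^1·1; with 3 mod 8 = 3, (2/3) = -1; sign now +1; continue with (1/3)
reached (1/3) = 1, so the symbol is +1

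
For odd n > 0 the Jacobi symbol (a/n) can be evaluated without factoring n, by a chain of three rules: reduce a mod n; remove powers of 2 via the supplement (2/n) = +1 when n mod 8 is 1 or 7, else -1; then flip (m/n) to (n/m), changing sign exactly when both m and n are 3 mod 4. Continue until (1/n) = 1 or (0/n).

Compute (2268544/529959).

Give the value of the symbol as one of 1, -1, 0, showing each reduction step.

(2268544/529959): 2268544 mod 529959 = 148708, so (2268544/529959) = (148708/529959)
factor out 2^2: 148708 = 2^2·37177; with 529959 mod 8 = 7, (2/529959) = +1; sign now +1; continue with (37177/529959)
flip (37177/529959) -> (529959/37177): both odd, 37177 mod 4 = 1, 529959 mod 4 = 3, so the flip contributes +1; sign now +1
(529959/37177): 529959 mod 37177 = 9481, so (529959/37177) = (9481/37177)
flip (9481/37177) -> (37177/9481): both odd, 9481 mod 4 = 1, 37177 mod 4 = 1, so the flip contributes +1; sign now +1
(37177/9481): 37177 mod 9481 = 8734, so (37177/9481) = (8734/9481)
factor out 2^1: 8734 = 2^1·4367; with 9481 mod 8 = 1, (2/9481) = +1; sign now +1; continue with (4367/9481)
flip (4367/9481) -> (9481/4367): both odd, 4367 mod 4 = 3, 9481 mod 4 = 1, so the flip contributes +1; sign now +1
(9481/4367): 9481 mod 4367 = 747, so (9481/4367) = (747/4367)
flip (747/4367) -> (4367/747): both odd, 747 mod 4 = 3, 4367 mod 4 = 3, so the flip contributes -1; sign now -1
(4367/747): 4367 mod 747 = 632, so (4367/747) = (632/747)
factor out 2^3: 632 = 2^3·79; with 747 mod 8 = 3, (2/747) = -1; sign now +1; continue with (79/747)
flip (79/747) -> (747/79): both odd, 79 mod 4 = 3, 747 mod 4 = 3, so the flip contributes -1; sign now -1
(747/79): 747 mod 79 = 36, so (747/79) = (36/79)
factor out 2^2: 36 = 2^2·9; with 79 mod 8 = 7, (2/79) = +1; sign now -1; continue with (9/79)
flip (9/79) -> (79/9): both odd, 9 mod 4 = 1, 79 mod 4 = 3, so the flip contributes +1; sign now -1
(79/9): 79 mod 9 = 7, so (79/9) = (7/9)
flip (7/9) -> (9/7): both odd, 7 mod 4 = 3, 9 mod 4 = 1, so the flip contributes +1; sign now -1
(9/7): 9 mod 7 = 2, so (9/7) = (2/7)
factor out 2^1: 2 = 2^1·1; with 7 mod 8 = 7, (2/7) = +1; sign now -1; continue with (1/7)
reached (1/7) = 1, so the symbol is -1

-1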